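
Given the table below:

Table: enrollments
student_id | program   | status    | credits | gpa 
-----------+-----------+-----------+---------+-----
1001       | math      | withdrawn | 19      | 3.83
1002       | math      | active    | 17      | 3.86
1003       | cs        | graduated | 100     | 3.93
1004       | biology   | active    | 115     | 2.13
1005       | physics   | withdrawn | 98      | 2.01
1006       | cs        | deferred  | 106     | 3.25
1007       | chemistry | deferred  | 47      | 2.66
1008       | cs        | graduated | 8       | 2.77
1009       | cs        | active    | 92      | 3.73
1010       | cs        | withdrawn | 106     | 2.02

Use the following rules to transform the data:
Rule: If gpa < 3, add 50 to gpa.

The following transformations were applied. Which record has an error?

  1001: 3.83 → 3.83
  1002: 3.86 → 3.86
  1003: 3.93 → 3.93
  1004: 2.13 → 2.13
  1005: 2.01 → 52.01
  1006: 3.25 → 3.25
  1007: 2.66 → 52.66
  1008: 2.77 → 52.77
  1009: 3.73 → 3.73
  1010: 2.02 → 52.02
Record 1004 has an error. The correct transformed value should be 52.13, not 2.13.

Step 1: Check each record against the rule
Step 2: Record 1004 has gpa = 2.13
Step 3: Since 2.13 < 3, the bonus should have been applied
Step 4: Correct value = 52.13, but claimed value = 2.13
Conclusion: Record 1004 has the error.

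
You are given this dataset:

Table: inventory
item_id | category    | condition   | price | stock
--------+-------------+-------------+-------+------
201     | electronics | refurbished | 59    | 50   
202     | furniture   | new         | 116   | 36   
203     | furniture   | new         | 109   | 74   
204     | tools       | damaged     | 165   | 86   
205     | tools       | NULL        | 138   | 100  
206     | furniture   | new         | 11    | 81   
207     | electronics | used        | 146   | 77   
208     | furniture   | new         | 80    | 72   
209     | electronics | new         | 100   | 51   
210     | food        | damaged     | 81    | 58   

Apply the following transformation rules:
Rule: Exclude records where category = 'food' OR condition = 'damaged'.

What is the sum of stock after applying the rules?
541

Step 1: Find records where category = 'food' OR condition = 'damaged'
Step 2: 2 records match, summing to 144
Step 3: Original sum: 685
Step 4: Remaining sum = 685 - 144 = 541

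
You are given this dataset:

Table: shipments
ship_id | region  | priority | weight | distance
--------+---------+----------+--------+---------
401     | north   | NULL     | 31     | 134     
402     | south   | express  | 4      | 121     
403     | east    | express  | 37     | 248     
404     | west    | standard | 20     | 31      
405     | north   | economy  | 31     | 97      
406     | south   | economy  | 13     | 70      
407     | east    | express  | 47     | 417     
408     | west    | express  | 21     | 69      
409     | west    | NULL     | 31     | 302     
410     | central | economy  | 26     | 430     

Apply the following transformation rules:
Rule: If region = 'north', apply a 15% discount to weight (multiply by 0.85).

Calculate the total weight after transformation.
251.7

Step 1: Records with region = 'north' have total weight = 62
Step 2: Apply multiplier: 62 × 0.85 = 52.7
Step 3: Other records total: 199
Step 4: Final sum = 52.7 + 199 = 251.7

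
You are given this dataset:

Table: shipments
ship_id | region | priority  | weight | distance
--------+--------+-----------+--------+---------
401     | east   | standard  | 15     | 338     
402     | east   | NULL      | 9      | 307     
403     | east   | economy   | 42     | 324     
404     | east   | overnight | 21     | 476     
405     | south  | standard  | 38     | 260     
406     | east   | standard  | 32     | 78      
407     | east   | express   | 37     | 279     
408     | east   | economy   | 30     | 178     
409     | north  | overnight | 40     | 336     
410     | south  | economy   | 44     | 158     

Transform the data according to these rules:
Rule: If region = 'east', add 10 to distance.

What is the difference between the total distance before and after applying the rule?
70

Step 1: Original sum of distance = 2734
Step 2: 7 records have region = 'east'
Step 3: Each affected record changes by 10
Step 4: Total change = 7 × 10 = 70
Step 5: New sum = 2734 + 70 = 2804
Step 6: Difference = |2804 - 2734| = 70
        (Sum increased by 70)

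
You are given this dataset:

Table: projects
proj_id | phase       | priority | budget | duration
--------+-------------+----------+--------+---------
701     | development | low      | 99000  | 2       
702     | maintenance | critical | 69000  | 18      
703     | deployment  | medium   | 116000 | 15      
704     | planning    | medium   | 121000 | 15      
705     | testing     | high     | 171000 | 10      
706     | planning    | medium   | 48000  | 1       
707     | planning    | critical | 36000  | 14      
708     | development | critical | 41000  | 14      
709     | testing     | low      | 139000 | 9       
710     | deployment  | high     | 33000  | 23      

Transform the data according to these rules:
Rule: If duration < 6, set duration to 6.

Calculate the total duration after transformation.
130

Step 1: 2 records have duration < 6
Step 2: These records originally summed to 3
Step 3: After setting to minimum: 2 × 6 = 12
Step 4: Unaffected records sum: 118
Step 5: Final sum = 12 + 118 = 130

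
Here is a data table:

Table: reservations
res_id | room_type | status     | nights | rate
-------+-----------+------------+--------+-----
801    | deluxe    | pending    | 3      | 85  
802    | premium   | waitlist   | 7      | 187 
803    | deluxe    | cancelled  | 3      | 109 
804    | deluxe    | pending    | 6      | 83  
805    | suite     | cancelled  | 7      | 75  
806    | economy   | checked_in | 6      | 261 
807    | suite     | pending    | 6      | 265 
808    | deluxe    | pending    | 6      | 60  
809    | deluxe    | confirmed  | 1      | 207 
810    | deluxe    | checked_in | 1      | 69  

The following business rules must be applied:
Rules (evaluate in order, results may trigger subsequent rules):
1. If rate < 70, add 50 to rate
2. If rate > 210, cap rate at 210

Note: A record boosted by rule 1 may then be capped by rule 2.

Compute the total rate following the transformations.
1395

Step 1: Apply rule 1 to records with rate < 70
  - 2 records get bonus of 50
  - Of these, 0 records then exceed 210 and get capped
Step 2: Apply rule 2 to records with rate > 210
  - 2 records (original) are capped
Step 3: Calculate final sum = 1395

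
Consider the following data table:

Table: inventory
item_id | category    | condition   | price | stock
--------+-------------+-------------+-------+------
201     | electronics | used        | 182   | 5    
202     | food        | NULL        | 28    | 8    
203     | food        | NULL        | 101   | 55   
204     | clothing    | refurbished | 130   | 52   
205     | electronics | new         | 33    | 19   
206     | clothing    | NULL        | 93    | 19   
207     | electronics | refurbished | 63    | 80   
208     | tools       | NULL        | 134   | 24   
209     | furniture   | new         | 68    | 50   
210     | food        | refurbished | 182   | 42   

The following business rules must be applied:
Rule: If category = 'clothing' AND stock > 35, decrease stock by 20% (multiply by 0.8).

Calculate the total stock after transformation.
343.6

Step 1: Find records where category = 'clothing' AND stock > 35
Step 2: 1 records match, summing to 52
Step 3: After multiplier: 52 × 0.8 = 41.6
Step 4: Unaffected records sum: 302
Step 5: Final sum = 41.6 + 302 = 343.6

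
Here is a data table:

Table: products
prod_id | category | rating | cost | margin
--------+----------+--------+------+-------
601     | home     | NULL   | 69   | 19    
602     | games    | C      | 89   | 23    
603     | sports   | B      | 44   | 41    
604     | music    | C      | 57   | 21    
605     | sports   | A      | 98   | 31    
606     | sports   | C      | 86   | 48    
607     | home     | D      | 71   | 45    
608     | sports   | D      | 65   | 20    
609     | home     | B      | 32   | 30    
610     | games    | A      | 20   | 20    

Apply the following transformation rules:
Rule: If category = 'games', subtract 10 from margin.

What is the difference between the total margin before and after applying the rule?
20

Step 1: Original sum of margin = 298
Step 2: 2 records have category = 'games'
Step 3: Each affected record changes by -10
Step 4: Total change = 2 × -10 = -20
Step 5: New sum = 298 + -20 = 278
Step 6: Difference = |278 - 298| = 20
        (Sum decreased by 20)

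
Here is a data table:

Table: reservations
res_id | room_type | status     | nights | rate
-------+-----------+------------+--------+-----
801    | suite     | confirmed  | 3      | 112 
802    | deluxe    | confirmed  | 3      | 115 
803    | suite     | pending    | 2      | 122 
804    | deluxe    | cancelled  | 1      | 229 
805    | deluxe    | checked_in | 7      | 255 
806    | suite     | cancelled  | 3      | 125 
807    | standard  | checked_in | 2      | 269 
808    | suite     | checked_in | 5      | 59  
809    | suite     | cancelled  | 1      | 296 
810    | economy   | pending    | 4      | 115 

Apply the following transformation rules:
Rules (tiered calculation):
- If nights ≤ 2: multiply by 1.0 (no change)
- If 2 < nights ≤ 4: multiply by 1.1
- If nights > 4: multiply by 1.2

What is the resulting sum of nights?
34.7

Step 1: Tier 1 (nights ≤ 2): 4 records, sum = 6 × 1.0 = 6.0
Step 2: Tier 2 (2 < nights ≤ 4): 4 records, sum = 13 × 1.1 = 14.3
Step 3: Tier 3 (nights > 4): 2 records, sum = 12 × 1.2 = 14.4
Step 4: Final sum = 6.0 + 14.3 + 14.4 = 34.7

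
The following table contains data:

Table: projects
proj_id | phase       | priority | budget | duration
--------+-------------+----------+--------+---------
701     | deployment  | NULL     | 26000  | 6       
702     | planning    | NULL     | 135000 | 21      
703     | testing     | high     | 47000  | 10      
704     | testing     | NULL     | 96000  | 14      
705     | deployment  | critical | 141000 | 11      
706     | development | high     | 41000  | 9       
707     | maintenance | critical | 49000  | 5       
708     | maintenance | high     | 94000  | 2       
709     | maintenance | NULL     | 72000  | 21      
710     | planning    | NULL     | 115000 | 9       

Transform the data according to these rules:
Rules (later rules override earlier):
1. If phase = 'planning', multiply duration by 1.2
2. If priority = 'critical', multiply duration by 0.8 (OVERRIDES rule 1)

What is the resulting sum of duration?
110.8

Step 1: Rule 2 takes priority for records with priority = 'critical'
  - 2 records: 16 × 0.8 = 12.8
Step 2: Rule 1 applies to remaining records with phase = 'planning'
  - 2 records: 30 × 1.2 = 36.0
Step 3: Other records unchanged: 62
Step 4: Final sum = 12.8 + 36.0 + 62 = 110.8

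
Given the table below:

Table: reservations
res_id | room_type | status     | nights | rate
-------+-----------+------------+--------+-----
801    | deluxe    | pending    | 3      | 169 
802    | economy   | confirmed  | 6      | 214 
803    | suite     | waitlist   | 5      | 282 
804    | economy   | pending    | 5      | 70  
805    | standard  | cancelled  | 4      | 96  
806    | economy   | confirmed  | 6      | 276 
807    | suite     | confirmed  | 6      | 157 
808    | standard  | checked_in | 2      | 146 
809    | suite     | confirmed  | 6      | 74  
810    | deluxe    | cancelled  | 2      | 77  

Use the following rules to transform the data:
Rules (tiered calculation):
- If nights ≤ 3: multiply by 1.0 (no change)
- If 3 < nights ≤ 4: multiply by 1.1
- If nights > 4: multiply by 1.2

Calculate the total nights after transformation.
52.2

Step 1: Tier 1 (nights ≤ 3): 3 records, sum = 7 × 1.0 = 7.0
Step 2: Tier 2 (3 < nights ≤ 4): 1 records, sum = 4 × 1.1 = 4.4
Step 3: Tier 3 (nights > 4): 6 records, sum = 34 × 1.2 = 40.8
Step 4: Final sum = 7.0 + 4.4 + 40.8 = 52.2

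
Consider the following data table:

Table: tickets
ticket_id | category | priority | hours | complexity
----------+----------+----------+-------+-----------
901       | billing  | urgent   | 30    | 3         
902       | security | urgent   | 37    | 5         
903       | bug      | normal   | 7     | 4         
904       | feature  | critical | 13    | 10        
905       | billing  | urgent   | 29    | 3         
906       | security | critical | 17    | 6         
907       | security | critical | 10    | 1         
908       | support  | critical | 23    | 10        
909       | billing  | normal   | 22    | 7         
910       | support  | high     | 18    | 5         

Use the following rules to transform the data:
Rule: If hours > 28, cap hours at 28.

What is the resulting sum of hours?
194

Step 1: 3 records have hours > 28
Step 2: These records originally summed to 96
Step 3: After capping: 3 × 28 = 84
Step 4: Unaffected records sum: 110
Step 5: Final sum = 84 + 110 = 194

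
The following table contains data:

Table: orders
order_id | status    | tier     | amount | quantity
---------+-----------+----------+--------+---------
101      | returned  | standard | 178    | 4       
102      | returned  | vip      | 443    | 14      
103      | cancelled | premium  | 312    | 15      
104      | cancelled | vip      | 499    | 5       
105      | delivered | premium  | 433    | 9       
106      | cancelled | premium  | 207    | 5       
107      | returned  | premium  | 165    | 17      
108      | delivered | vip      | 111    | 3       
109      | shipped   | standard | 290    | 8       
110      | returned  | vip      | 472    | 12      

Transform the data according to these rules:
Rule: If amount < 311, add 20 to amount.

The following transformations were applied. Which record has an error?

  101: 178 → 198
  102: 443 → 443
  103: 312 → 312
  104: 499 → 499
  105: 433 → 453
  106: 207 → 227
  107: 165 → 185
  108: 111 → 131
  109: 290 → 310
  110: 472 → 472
Record 105 has an error. The correct transformed value should be 433, not 453.

Step 1: Check each record against the rule
Step 2: Record 105 has amount = 433
Step 3: Since 433 >= 311, the bonus should not have been applied
Step 4: Correct value = 433, but claimed value = 453
Conclusion: Record 105 has the error.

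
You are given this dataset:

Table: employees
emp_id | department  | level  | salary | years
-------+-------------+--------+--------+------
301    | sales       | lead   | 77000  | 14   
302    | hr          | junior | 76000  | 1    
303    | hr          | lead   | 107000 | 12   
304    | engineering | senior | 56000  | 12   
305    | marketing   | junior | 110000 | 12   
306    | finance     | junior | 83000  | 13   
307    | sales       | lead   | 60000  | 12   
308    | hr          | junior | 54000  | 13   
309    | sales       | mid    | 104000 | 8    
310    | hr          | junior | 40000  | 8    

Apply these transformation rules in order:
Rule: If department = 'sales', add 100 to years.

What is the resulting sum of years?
405

Step 1: Count records where department = 'sales': 3
Step 2: Total bonus added: 3 × 100 = 300
Step 3: Original sum of years: 105
Step 4: Final sum = 105 + 300 = 405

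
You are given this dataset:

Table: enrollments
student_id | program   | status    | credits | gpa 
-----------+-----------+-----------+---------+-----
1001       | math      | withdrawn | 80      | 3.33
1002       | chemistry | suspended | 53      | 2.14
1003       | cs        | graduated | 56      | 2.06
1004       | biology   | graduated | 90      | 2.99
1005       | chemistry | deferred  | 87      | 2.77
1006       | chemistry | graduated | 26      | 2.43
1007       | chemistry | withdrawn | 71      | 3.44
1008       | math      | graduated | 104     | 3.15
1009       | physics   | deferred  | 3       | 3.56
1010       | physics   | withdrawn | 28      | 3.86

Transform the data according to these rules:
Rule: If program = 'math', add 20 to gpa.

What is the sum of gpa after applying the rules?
69.73

Step 1: Count records where program = 'math': 2
Step 2: Total bonus added: 2 × 20 = 40
Step 3: Original sum of gpa: 29.73
Step 4: Final sum = 29.73 + 40 = 69.73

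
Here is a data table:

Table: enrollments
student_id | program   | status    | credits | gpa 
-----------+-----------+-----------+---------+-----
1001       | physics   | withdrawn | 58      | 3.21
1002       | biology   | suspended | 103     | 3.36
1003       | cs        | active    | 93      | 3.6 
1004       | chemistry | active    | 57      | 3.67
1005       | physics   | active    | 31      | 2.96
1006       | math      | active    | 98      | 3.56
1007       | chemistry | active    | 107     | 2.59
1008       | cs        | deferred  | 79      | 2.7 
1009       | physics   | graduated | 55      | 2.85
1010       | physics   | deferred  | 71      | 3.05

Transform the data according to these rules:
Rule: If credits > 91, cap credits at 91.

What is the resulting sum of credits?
715

Step 1: 4 records have credits > 91
Step 2: These records originally summed to 401
Step 3: After capping: 4 × 91 = 364
Step 4: Unaffected records sum: 351
Step 5: Final sum = 364 + 351 = 715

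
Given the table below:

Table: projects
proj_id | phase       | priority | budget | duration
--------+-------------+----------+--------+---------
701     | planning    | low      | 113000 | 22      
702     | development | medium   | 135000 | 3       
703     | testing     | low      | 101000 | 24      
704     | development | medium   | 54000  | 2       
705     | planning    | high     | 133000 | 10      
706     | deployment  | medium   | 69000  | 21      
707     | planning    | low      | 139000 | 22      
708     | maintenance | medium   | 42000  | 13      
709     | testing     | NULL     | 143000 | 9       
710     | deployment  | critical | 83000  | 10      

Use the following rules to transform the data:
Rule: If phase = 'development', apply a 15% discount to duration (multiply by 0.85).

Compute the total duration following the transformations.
135.25

Step 1: Records with phase = 'development' have total duration = 5
Step 2: Apply multiplier: 5 × 0.85 = 4.25
Step 3: Other records total: 131
Step 4: Final sum = 4.25 + 131 = 135.25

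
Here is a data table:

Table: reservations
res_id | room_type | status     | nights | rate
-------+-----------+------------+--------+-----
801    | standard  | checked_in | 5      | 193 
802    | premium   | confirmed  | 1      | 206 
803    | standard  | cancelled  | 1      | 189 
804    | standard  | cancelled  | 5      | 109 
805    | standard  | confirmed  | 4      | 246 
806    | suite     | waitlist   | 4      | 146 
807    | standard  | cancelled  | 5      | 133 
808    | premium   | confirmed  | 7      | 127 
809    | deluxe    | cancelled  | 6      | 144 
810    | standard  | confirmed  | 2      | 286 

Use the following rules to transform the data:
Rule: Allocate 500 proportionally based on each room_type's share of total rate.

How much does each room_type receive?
deluxe: 40.47, premium: 93.59, standard: 324.9, suite: 41.03

Step 1: Calculate total rate = 1779
Step 2: Calculate each room_type's proportion:
  deluxe: 144/1779 = 8.09% → 40.47
  premium: 333/1779 = 18.72% → 93.59
  standard: 1156/1779 = 64.98% → 324.9
  suite: 146/1779 = 8.21% → 41.03
Step 3: Verify: sum of allocations ≈ 500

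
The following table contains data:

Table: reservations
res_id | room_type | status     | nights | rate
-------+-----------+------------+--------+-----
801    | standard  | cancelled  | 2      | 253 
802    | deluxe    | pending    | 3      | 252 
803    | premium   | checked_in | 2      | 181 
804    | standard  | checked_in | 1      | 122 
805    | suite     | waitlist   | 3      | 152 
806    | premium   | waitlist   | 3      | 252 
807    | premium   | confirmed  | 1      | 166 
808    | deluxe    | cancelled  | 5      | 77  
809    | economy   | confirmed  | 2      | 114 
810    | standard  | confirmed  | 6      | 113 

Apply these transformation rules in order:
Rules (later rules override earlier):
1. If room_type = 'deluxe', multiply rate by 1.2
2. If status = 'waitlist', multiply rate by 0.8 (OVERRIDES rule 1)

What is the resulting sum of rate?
1667.0

Step 1: Rule 2 takes priority for records with status = 'waitlist'
  - 2 records: 404 × 0.8 = 323.2
Step 2: Rule 1 applies to remaining records with room_type = 'deluxe'
  - 2 records: 329 × 1.2 = 394.8
Step 3: Other records unchanged: 949
Step 4: Final sum = 323.2 + 394.8 + 949 = 1667.0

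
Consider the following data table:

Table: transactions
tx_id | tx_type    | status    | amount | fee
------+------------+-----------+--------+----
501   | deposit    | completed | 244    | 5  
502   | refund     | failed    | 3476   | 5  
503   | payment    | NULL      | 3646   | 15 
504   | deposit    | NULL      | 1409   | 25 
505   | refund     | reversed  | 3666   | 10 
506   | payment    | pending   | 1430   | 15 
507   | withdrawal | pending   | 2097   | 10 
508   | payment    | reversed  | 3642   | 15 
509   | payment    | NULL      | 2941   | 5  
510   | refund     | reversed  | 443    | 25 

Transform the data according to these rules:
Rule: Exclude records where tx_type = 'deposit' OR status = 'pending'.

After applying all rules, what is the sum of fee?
75

Step 1: Find records where tx_type = 'deposit' OR status = 'pending'
Step 2: 4 records match, summing to 55
Step 3: Original sum: 130
Step 4: Remaining sum = 130 - 55 = 75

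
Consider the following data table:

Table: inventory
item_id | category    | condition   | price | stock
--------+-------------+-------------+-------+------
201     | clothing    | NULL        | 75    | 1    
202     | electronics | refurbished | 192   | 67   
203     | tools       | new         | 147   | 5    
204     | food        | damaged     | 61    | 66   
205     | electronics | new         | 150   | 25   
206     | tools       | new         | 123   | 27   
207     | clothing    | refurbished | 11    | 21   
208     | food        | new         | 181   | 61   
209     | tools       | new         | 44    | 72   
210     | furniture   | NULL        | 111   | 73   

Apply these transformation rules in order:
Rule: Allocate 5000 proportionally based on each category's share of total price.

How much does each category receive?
clothing: 392.69, electronics: 1561.64, food: 1105.02, furniture: 506.85, tools: 1433.79

Step 1: Calculate total price = 1095
Step 2: Calculate each category's proportion:
  clothing: 86/1095 = 7.85% → 392.69
  electronics: 342/1095 = 31.23% → 1561.64
  food: 242/1095 = 22.10% → 1105.02
  furniture: 111/1095 = 10.14% → 506.85
  tools: 314/1095 = 28.68% → 1433.79
Step 3: Verify: sum of allocations ≈ 5000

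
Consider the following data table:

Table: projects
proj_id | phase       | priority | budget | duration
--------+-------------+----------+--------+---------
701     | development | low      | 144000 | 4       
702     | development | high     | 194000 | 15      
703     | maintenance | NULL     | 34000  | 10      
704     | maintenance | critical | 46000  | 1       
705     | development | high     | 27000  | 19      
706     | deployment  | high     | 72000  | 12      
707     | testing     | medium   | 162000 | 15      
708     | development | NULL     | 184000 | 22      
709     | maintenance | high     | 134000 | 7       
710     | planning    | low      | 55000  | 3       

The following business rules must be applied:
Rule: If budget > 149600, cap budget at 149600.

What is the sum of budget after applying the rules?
960800

Step 1: 3 records have budget > 149600
Step 2: These records originally summed to 540000
Step 3: After capping: 3 × 149600 = 448800
Step 4: Unaffected records sum: 512000
Step 5: Final sum = 448800 + 512000 = 960800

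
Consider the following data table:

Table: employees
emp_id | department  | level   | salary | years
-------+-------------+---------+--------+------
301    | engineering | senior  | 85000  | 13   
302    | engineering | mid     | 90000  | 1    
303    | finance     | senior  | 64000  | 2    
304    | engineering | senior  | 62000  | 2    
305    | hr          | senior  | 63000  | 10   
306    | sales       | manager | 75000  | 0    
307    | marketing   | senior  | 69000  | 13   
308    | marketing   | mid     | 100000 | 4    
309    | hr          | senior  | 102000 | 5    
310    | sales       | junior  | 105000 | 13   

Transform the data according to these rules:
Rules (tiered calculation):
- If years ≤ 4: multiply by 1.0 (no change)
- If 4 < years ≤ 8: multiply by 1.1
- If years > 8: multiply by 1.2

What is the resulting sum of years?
73.3

Step 1: Tier 1 (years ≤ 4): 5 records, sum = 9 × 1.0 = 9.0
Step 2: Tier 2 (4 < years ≤ 8): 1 records, sum = 5 × 1.1 = 5.5
Step 3: Tier 3 (years > 8): 4 records, sum = 49 × 1.2 = 58.8
Step 4: Final sum = 9.0 + 5.5 + 58.8 = 73.3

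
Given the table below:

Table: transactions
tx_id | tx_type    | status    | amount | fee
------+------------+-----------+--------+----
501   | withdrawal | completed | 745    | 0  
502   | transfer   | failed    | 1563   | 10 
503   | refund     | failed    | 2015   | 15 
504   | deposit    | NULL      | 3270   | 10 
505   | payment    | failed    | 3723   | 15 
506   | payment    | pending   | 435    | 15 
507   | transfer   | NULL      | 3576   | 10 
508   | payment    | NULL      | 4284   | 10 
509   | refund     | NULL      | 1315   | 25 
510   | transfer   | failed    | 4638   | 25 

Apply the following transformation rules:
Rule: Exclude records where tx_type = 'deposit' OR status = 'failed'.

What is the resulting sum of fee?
60

Step 1: Find records where tx_type = 'deposit' OR status = 'failed'
Step 2: 5 records match, summing to 75
Step 3: Original sum: 135
Step 4: Remaining sum = 135 - 75 = 60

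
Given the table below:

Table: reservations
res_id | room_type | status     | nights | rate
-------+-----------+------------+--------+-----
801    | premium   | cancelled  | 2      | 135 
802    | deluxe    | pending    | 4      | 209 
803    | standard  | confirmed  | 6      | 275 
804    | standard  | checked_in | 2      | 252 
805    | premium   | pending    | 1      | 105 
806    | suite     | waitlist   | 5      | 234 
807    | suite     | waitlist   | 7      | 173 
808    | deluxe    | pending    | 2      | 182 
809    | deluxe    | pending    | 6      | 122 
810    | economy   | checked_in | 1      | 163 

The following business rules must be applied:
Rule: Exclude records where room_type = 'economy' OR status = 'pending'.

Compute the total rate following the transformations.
1069

Step 1: Find records where room_type = 'economy' OR status = 'pending'
Step 2: 5 records match, summing to 781
Step 3: Original sum: 1850
Step 4: Remaining sum = 1850 - 781 = 1069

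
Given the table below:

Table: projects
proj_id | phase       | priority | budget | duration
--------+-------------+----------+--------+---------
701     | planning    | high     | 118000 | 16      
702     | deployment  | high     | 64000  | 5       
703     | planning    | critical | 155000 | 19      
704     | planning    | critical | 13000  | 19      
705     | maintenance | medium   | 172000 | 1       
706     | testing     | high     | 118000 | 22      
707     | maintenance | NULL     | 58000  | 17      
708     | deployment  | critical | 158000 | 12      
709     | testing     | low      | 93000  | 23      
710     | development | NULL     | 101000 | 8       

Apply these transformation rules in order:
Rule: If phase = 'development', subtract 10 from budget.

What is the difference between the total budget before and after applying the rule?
10

Step 1: Original sum of budget = 1050000
Step 2: 1 records have phase = 'development'
Step 3: Each affected record changes by -10
Step 4: Total change = 1 × -10 = -10
Step 5: New sum = 1050000 + -10 = 1049990
Step 6: Difference = |1049990 - 1050000| = 10
        (Sum decreased by 10)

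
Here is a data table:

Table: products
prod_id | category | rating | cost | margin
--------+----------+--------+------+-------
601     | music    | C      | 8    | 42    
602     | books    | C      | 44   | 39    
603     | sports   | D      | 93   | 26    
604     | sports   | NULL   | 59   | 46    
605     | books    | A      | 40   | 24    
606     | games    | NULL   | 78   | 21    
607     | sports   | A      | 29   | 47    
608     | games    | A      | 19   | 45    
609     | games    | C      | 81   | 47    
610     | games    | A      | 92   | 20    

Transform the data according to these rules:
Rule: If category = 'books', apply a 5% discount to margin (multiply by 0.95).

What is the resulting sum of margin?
353.85

Step 1: Records with category = 'books' have total margin = 63
Step 2: Apply multiplier: 63 × 0.95 = 59.85
Step 3: Other records total: 294
Step 4: Final sum = 59.85 + 294 = 353.85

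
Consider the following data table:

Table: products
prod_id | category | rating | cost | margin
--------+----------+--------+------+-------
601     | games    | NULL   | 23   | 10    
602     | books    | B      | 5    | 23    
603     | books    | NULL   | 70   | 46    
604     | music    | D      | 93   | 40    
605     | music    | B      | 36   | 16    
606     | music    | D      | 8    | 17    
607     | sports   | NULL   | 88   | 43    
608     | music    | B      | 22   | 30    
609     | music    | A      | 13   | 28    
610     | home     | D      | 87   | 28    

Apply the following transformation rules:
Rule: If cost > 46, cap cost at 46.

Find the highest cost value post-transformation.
46

Step 1: Original maximum cost = 93
Step 2: Apply cap at 46
Step 3: 4 records had cost > 46 and were capped
Step 4: Maximum after transformation = 46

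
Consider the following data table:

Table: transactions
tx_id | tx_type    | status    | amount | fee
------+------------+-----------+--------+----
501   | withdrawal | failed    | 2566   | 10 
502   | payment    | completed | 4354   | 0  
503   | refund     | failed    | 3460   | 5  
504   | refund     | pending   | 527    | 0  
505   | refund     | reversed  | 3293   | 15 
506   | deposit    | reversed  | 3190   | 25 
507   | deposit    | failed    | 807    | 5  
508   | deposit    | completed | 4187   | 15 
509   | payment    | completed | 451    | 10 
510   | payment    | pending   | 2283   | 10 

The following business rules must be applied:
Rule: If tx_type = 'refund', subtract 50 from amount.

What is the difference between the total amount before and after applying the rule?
150

Step 1: Original sum of amount = 25118
Step 2: 3 records have tx_type = 'refund'
Step 3: Each affected record changes by -50
Step 4: Total change = 3 × -50 = -150
Step 5: New sum = 25118 + -150 = 24968
Step 6: Difference = |24968 - 25118| = 150
        (Sum decreased by 150)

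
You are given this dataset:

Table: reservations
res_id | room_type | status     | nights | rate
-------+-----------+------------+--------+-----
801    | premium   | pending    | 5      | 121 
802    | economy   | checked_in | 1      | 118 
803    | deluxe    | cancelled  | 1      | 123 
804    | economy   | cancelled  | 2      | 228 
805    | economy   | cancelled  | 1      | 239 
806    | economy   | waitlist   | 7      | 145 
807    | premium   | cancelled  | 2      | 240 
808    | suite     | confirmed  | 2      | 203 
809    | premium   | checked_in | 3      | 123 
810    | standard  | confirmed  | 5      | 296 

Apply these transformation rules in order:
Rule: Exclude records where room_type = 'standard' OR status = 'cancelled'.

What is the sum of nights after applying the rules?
18

Step 1: Find records where room_type = 'standard' OR status = 'cancelled'
Step 2: 5 records match, summing to 11
Step 3: Original sum: 29
Step 4: Remaining sum = 29 - 11 = 18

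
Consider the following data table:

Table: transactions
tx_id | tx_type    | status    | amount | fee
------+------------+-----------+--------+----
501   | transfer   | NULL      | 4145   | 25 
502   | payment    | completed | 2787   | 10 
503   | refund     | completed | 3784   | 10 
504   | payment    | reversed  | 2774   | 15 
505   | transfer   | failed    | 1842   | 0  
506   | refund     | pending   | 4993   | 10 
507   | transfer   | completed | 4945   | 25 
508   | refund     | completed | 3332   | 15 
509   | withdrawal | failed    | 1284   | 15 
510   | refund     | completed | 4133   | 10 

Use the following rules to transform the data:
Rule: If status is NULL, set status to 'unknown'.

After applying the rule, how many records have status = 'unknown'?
1

Step 1: Count records where status IS NULL
Step 2: Found 1 records with NULL status
Step 3: These records will have status set to 'unknown'
Step 4: Records already having status = 'unknown': 0
Step 5: Answer: 1 + 0 = 1 records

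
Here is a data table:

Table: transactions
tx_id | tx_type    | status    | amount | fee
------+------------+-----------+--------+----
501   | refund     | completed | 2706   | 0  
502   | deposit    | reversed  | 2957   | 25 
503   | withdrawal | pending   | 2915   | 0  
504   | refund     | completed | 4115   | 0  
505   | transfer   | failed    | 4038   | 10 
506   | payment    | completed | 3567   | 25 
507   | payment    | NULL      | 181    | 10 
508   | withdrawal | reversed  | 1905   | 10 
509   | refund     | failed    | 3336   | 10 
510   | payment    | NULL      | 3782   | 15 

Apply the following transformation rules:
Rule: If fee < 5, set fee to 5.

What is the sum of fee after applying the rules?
120

Step 1: 3 records have fee < 5
Step 2: These records originally summed to 0
Step 3: After setting to minimum: 3 × 5 = 15
Step 4: Unaffected records sum: 105
Step 5: Final sum = 15 + 105 = 120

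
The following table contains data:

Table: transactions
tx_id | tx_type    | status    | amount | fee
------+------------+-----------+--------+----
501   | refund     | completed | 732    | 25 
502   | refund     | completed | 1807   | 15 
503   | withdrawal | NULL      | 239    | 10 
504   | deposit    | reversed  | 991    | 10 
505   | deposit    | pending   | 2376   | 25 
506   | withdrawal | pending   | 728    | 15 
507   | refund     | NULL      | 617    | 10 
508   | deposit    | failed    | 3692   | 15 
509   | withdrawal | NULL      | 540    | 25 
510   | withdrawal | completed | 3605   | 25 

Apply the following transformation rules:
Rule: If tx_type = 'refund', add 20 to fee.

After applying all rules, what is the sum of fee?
235

Step 1: Count records where tx_type = 'refund': 3
Step 2: Total bonus added: 3 × 20 = 60
Step 3: Original sum of fee: 175
Step 4: Final sum = 175 + 60 = 235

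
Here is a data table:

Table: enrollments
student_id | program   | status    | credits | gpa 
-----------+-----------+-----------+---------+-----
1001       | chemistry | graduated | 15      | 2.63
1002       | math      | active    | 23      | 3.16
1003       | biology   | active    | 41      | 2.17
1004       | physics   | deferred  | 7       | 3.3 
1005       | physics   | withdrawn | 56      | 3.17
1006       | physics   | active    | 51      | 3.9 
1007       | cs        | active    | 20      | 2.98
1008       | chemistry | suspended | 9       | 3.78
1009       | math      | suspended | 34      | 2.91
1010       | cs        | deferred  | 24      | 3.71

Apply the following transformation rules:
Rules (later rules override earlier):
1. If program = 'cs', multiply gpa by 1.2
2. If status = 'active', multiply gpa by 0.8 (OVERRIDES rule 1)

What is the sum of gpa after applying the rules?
30.01

Step 1: Rule 2 takes priority for records with status = 'active'
  - 4 records: 12.21 × 0.8 = 9.77
Step 2: Rule 1 applies to remaining records with program = 'cs'
  - 1 records: 3.71 × 1.2 = 4.45
Step 3: Other records unchanged: 15.79
Step 4: Final sum = 9.77 + 4.45 + 15.79 = 30.01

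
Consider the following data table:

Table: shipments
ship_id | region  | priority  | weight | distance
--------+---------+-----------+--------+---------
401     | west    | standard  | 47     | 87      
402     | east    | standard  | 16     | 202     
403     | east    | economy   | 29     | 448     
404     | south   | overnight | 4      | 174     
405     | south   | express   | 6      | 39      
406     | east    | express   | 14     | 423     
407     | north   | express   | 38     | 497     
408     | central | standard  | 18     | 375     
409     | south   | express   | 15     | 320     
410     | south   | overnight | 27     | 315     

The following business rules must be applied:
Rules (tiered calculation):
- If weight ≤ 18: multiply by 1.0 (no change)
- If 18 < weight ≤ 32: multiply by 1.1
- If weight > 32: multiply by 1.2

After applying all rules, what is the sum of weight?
236.6

Step 1: Tier 1 (weight ≤ 18): 6 records, sum = 73 × 1.0 = 73.0
Step 2: Tier 2 (18 < weight ≤ 32): 2 records, sum = 56 × 1.1 = 61.6
Step 3: Tier 3 (weight > 32): 2 records, sum = 85 × 1.2 = 102.0
Step 4: Final sum = 73.0 + 61.6 + 102.0 = 236.6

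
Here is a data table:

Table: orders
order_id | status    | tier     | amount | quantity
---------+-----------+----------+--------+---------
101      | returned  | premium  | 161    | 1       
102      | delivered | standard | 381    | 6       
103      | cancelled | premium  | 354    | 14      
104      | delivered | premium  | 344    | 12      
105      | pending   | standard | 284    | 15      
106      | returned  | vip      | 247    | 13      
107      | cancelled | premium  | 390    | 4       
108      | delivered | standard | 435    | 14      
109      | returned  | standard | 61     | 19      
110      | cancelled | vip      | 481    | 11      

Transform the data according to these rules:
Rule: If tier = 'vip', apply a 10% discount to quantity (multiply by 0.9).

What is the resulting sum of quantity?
106.6

Step 1: Records with tier = 'vip' have total quantity = 24
Step 2: Apply multiplier: 24 × 0.9 = 21.6
Step 3: Other records total: 85
Step 4: Final sum = 21.6 + 85 = 106.6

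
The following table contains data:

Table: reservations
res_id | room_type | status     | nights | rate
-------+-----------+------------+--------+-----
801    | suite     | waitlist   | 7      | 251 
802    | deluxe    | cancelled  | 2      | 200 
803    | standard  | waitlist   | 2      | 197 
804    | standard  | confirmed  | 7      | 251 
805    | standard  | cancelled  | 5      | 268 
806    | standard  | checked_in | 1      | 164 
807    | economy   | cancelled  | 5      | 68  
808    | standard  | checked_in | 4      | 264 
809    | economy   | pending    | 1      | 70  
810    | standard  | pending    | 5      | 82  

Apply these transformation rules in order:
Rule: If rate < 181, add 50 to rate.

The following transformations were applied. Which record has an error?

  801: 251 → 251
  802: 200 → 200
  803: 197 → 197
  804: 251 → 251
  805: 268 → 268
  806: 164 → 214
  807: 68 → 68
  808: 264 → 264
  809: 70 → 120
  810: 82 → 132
Record 807 has an error. The correct transformed value should be 118, not 68.

Step 1: Check each record against the rule
Step 2: Record 807 has rate = 68
Step 3: Since 68 < 181, the bonus should have been applied
Step 4: Correct value = 118, but claimed value = 68
Conclusion: Record 807 has the error.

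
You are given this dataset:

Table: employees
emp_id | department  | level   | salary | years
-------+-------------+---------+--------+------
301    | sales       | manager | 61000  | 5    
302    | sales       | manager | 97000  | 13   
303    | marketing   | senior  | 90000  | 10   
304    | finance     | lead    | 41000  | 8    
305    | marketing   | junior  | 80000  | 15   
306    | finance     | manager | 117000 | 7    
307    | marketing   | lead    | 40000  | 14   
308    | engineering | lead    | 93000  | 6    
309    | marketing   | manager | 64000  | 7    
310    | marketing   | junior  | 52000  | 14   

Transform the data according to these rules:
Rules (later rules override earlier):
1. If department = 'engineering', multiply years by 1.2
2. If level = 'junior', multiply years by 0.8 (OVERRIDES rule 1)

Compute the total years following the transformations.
94.4

Step 1: Rule 2 takes priority for records with level = 'junior'
  - 2 records: 29 × 0.8 = 23.2
Step 2: Rule 1 applies to remaining records with department = 'engineering'
  - 1 records: 6 × 1.2 = 7.2
Step 3: Other records unchanged: 64
Step 4: Final sum = 23.2 + 7.2 + 64 = 94.4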